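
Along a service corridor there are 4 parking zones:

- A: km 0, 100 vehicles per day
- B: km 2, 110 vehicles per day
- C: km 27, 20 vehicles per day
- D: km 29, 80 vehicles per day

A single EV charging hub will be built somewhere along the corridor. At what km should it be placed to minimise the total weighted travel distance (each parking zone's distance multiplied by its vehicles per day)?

x = 2

For a sum of weighted absolute distances on a line, the optimum is the weighted median (not the mean). Total weight W = 310; half-weight = 155.
Sort by position and accumulate weight:
  km 0 (A, w=100) → cum 100
  km 2 (B, w=110) → cum 210  ≥ 155 → median here
  km 27 (C, w=20) → cum 230
  km 29 (D, w=80) → cum 310
Optimal location: km 2.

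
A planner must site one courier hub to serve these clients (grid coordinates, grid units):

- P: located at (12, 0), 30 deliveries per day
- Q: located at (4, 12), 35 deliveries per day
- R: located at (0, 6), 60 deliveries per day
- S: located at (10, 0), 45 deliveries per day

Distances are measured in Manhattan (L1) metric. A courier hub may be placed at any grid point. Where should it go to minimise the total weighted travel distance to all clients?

Manhattan distance separates: Σwᵢ(|x−xᵢ|+|y−yᵢ|) = Σwᵢ|x−xᵢ| + Σwᵢ|y−yᵢ|, so x and y are optimised independently as 1-D weighted medians.
Total weight W = 170; half = 85.
x-coordinate, sorted with cumulative weight:
  x=0 (R, w=60) cum 60
  x=4 (Q, w=35) cum 95  ← median
  x=10 (S, w=45) cum 140
  x=12 (P, w=30) cum 170
⇒ x* = 4
y-coordinate, sorted with cumulative weight:
  y=0 (P, w=30) cum 30
  y=0 (S, w=45) cum 75
  y=6 (R, w=60) cum 135  ← median
  y=12 (Q, w=35) cum 170
⇒ y* = 6

(4, 6)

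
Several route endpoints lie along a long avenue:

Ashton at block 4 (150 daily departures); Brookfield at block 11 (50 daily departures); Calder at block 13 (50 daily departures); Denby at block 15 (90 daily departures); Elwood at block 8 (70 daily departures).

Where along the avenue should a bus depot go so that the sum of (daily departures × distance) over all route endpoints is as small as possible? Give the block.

x = 8

For a sum of weighted absolute distances on a line, the optimum is the weighted median (not the mean). Total weight W = 410; half-weight = 205.
Sort by position and accumulate weight:
  block 4 (Ashton, w=150) → cum 150
  block 8 (Elwood, w=70) → cum 220  ≥ 205 → median here
  block 11 (Brookfield, w=50) → cum 270
  block 13 (Calder, w=50) → cum 320
  block 15 (Denby, w=90) → cum 410
Optimal location: block 8.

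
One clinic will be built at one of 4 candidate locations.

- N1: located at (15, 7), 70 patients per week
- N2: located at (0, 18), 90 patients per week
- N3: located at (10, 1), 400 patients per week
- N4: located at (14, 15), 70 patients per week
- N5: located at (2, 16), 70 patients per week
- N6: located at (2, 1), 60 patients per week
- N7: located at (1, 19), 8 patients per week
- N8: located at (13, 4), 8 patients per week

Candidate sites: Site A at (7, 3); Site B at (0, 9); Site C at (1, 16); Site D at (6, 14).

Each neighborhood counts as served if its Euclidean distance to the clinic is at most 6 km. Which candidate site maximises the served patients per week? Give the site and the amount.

Site A, covering 460

Coverage radius r = 6 km; a point is covered iff (Δx)²+(Δy)² ≤ 6² = 36.
  Site A (7, 3): covers {N3, N6} → 460
  Site B (0, 9): covers {none} → 0
  Site C (1, 16): covers {N2, N5, N7} → 168
  Site D (6, 14): covers {N5} → 70
Maximum coverage at Site A: 460 patients per week.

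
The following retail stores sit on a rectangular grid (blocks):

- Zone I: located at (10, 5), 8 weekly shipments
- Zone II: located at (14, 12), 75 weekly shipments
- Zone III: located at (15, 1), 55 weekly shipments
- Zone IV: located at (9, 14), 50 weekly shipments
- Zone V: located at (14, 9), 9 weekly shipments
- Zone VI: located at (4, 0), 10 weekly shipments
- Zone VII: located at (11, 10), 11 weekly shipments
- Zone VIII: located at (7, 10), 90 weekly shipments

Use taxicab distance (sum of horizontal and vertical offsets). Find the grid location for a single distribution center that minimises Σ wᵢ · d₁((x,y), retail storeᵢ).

Manhattan distance separates: Σwᵢ(|x−xᵢ|+|y−yᵢ|) = Σwᵢ|x−xᵢ| + Σwᵢ|y−yᵢ|, so x and y are optimised independently as 1-D weighted medians.
Total weight W = 308; half = 154.
x-coordinate, sorted with cumulative weight:
  x=4 (Zone VI, w=10) cum 10
  x=7 (Zone VIII, w=90) cum 100
  x=9 (Zone IV, w=50) cum 150
  x=10 (Zone I, w=8) cum 158  ← median
  x=11 (Zone VII, w=11) cum 169
  x=14 (Zone II, w=75) cum 244
  x=14 (Zone V, w=9) cum 253
  x=15 (Zone III, w=55) cum 308
⇒ x* = 10
y-coordinate, sorted with cumulative weight:
  y=0 (Zone VI, w=10) cum 10
  y=1 (Zone III, w=55) cum 65
  y=5 (Zone I, w=8) cum 73
  y=9 (Zone V, w=9) cum 82
  y=10 (Zone VII, w=11) cum 93
  y=10 (Zone VIII, w=90) cum 183  ← median
  y=12 (Zone II, w=75) cum 258
  y=14 (Zone IV, w=50) cum 308
⇒ y* = 10

(10, 10)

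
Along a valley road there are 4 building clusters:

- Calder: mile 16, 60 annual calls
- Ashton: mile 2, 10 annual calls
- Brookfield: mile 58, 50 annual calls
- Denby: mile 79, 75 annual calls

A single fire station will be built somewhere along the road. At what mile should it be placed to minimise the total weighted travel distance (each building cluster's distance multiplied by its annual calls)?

For a sum of weighted absolute distances on a line, the optimum is the weighted median (not the mean). Total weight W = 195; half-weight = 97.5.
Sort by position and accumulate weight:
  mile 2 (Ashton, w=10) → cum 10
  mile 16 (Calder, w=60) → cum 70
  mile 58 (Brookfield, w=50) → cum 120  ≥ 97.5 → median here
  mile 79 (Denby, w=75) → cum 195
Optimal location: mile 58.

x = 58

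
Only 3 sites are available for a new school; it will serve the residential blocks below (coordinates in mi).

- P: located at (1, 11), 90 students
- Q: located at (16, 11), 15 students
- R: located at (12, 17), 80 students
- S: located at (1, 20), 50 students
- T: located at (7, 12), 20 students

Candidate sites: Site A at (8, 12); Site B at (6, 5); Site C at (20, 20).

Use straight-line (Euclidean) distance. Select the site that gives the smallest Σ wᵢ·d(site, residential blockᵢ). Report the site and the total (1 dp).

Site A, total 1821.1 mi

Total weighted distance at each candidate:
  Site A (8, 12): total = 1821.1
  Site B (6, 5): total = 2883.2
  Site C (20, 20): total = 3978.7
Minimum is at Site A with total 1821.1 mi.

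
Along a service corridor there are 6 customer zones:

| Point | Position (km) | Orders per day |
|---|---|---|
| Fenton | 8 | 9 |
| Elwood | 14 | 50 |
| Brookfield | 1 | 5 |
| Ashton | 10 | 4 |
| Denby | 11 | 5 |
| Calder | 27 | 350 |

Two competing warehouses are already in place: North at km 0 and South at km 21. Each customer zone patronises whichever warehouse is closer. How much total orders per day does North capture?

The indifferent point is the midpoint (0+21)/2 = 10.5; customer zones left of it (closer to North at 0) go to North, those right go to South.
  Brookfield at 1 (w=5) → North
  Fenton at 8 (w=9) → North
  Ashton at 10 (w=4) → North
  Denby at 11 (w=5) → South
  Elwood at 14 (w=50) → South
  Calder at 27 (w=350) → South
North captures 18; South captures 405.

18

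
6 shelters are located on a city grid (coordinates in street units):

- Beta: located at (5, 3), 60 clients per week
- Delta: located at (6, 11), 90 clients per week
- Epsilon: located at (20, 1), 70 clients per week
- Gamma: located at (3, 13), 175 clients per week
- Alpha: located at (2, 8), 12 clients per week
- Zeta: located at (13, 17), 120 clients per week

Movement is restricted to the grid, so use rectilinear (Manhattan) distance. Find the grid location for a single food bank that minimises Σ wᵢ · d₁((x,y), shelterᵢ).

(6, 13)

Manhattan distance separates: Σwᵢ(|x−xᵢ|+|y−yᵢ|) = Σwᵢ|x−xᵢ| + Σwᵢ|y−yᵢ|, so x and y are optimised independently as 1-D weighted medians.
Total weight W = 527; half = 263.5.
x-coordinate, sorted with cumulative weight:
  x=2 (Alpha, w=12) cum 12
  x=3 (Gamma, w=175) cum 187
  x=5 (Beta, w=60) cum 247
  x=6 (Delta, w=90) cum 337  ← median
  x=13 (Zeta, w=120) cum 457
  x=20 (Epsilon, w=70) cum 527
⇒ x* = 6
y-coordinate, sorted with cumulative weight:
  y=1 (Epsilon, w=70) cum 70
  y=3 (Beta, w=60) cum 130
  y=8 (Alpha, w=12) cum 142
  y=11 (Delta, w=90) cum 232
  y=13 (Gamma, w=175) cum 407  ← median
  y=17 (Zeta, w=120) cum 527
⇒ y* = 13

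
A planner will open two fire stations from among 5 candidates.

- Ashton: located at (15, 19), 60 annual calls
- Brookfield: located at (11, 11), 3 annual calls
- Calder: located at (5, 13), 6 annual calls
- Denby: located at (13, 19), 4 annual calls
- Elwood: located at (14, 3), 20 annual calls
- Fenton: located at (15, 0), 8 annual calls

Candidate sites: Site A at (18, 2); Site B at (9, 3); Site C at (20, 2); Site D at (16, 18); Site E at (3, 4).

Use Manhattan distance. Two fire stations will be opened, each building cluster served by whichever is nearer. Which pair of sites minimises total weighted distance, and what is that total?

{Site A, Site D}, total 408

Evaluate every pair (each demand assigned to the nearer of the two):
  {Site A, Site D}: total = 408
  {Site B, Site D}: total = 422
  {Site C, Site D}: total = 464
  {Site D, Site E}: total = 606
  {Site A, Site B}: total = 1534
  {Site A, Site E}: total = 1539
  {Site A, Site C}: total = 1620
  {Site B, Site E}: total = 1668
  {Site B, Site C}: total = 1670
  {Site C, Site E}: total = 1723
Best pair: {Site A, Site D} with total 408.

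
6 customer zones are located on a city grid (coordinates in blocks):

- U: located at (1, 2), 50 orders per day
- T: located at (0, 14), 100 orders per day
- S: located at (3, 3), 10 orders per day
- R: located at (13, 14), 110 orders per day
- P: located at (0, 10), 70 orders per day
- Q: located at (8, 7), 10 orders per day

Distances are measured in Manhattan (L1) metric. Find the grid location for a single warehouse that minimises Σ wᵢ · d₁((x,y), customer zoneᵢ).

(1, 14)

Manhattan distance separates: Σwᵢ(|x−xᵢ|+|y−yᵢ|) = Σwᵢ|x−xᵢ| + Σwᵢ|y−yᵢ|, so x and y are optimised independently as 1-D weighted medians.
Total weight W = 350; half = 175.
x-coordinate, sorted with cumulative weight:
  x=0 (T, w=100) cum 100
  x=0 (P, w=70) cum 170
  x=1 (U, w=50) cum 220  ← median
  x=3 (S, w=10) cum 230
  x=8 (Q, w=10) cum 240
  x=13 (R, w=110) cum 350
⇒ x* = 1
y-coordinate, sorted with cumulative weight:
  y=2 (U, w=50) cum 50
  y=3 (S, w=10) cum 60
  y=7 (Q, w=10) cum 70
  y=10 (P, w=70) cum 140
  y=14 (T, w=100) cum 240  ← median
  y=14 (R, w=110) cum 350
⇒ y* = 14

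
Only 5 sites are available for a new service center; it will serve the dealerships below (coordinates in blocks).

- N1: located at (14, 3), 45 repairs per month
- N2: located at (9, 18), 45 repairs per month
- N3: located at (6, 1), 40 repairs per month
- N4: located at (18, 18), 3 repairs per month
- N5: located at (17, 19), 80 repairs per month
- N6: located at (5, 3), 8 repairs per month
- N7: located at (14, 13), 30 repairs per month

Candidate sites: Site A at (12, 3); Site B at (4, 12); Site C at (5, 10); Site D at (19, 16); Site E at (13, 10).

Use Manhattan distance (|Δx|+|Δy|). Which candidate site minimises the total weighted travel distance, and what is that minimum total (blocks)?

Total weighted distance at each candidate:
  Site A (12, 3): total = 3379
  Site B (4, 12): total = 3940
  Site C (5, 10): total = 3819
  Site D (19, 16): total = 3335
  Site E (13, 10): total = 2859
Minimum is at Site E with total 2859 blocks.

Site E, total 2859 blocks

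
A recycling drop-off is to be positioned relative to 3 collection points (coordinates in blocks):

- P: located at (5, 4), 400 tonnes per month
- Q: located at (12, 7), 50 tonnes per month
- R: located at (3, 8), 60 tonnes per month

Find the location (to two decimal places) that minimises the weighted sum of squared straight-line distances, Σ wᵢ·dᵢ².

The minimiser of Σwᵢ‖p−pᵢ‖² is the weighted centroid p* = (Σwᵢpᵢ)/(Σwᵢ).
Σwᵢ = 510.
Σwᵢxᵢ = 400·5 + 50·12 + 60·3 = 2780.
Σwᵢyᵢ = 400·4 + 50·7 + 60·8 = 2430.
x* = 2780/510 = 5.45, y* = 2430/510 = 4.76.

(5.45, 4.76)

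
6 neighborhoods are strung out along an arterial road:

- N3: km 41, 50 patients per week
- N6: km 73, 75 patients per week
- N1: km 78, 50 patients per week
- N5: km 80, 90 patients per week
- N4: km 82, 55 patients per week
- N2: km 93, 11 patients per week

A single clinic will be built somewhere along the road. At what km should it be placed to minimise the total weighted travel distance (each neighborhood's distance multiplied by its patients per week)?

For a sum of weighted absolute distances on a line, the optimum is the weighted median (not the mean). Total weight W = 331; half-weight = 165.5.
Sort by position and accumulate weight:
  km 41 (N3, w=50) → cum 50
  km 73 (N6, w=75) → cum 125
  km 78 (N1, w=50) → cum 175  ≥ 165.5 → median here
  km 80 (N5, w=90) → cum 265
  km 82 (N4, w=55) → cum 320
  km 93 (N2, w=11) → cum 331
Optimal location: km 78.

x = 78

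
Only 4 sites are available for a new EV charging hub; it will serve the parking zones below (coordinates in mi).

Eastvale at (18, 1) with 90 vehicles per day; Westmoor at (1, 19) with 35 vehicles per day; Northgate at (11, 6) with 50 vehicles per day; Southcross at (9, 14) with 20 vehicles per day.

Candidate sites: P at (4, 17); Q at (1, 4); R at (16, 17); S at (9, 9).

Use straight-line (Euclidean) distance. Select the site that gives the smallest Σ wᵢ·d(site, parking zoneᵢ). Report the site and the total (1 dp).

S, total 1812.2 mi

Total weighted distance at each candidate:
  P (4, 17): total = 2808.2
  Q (1, 4): total = 2844.7
  R (16, 17): total = 2737.3
  S (9, 9): total = 1812.2
Minimum is at S with total 1812.2 mi.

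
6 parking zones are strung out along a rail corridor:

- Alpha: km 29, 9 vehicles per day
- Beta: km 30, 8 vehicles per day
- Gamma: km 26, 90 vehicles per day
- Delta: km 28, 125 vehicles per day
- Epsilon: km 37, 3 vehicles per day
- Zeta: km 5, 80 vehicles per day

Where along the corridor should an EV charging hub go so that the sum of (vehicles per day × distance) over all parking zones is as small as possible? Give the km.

For a sum of weighted absolute distances on a line, the optimum is the weighted median (not the mean). Total weight W = 315; half-weight = 157.5.
Sort by position and accumulate weight:
  km 5 (Zeta, w=80) → cum 80
  km 26 (Gamma, w=90) → cum 170  ≥ 157.5 → median here
  km 28 (Delta, w=125) → cum 295
  km 29 (Alpha, w=9) → cum 304
  km 30 (Beta, w=8) → cum 312
  km 37 (Epsilon, w=3) → cum 315
Optimal location: km 26.

x = 26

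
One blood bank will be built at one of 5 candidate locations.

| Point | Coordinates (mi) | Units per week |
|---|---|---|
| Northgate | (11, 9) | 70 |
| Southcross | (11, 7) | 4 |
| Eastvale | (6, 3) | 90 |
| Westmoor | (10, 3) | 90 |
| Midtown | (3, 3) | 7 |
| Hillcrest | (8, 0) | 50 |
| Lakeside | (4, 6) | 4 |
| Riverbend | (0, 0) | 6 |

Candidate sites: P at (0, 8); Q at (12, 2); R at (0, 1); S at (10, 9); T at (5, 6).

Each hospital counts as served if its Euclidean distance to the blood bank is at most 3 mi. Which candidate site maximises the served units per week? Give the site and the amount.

Q, covering 90

Coverage radius r = 3 mi; a point is covered iff (Δx)²+(Δy)² ≤ 3² = 9.
  P (0, 8): covers {none} → 0
  Q (12, 2): covers {Westmoor} → 90
  R (0, 1): covers {Riverbend} → 6
  S (10, 9): covers {Northgate, Southcross} → 74
  T (5, 6): covers {Lakeside} → 4
Maximum coverage at Q: 90 units per week.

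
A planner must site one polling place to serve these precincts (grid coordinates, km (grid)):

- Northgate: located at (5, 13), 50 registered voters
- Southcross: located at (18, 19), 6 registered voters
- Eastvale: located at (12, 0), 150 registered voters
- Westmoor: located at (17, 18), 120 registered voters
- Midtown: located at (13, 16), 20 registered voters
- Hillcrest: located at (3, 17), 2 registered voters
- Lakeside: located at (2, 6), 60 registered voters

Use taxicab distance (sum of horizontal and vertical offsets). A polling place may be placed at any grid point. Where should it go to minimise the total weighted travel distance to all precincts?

(12, 6)

Manhattan distance separates: Σwᵢ(|x−xᵢ|+|y−yᵢ|) = Σwᵢ|x−xᵢ| + Σwᵢ|y−yᵢ|, so x and y are optimised independently as 1-D weighted medians.
Total weight W = 408; half = 204.
x-coordinate, sorted with cumulative weight:
  x=2 (Lakeside, w=60) cum 60
  x=3 (Hillcrest, w=2) cum 62
  x=5 (Northgate, w=50) cum 112
  x=12 (Eastvale, w=150) cum 262  ← median
  x=13 (Midtown, w=20) cum 282
  x=17 (Westmoor, w=120) cum 402
  x=18 (Southcross, w=6) cum 408
⇒ x* = 12
y-coordinate, sorted with cumulative weight:
  y=0 (Eastvale, w=150) cum 150
  y=6 (Lakeside, w=60) cum 210  ← median
  y=13 (Northgate, w=50) cum 260
  y=16 (Midtown, w=20) cum 280
  y=17 (Hillcrest, w=2) cum 282
  y=18 (Westmoor, w=120) cum 402
  y=19 (Southcross, w=6) cum 408
⇒ y* = 6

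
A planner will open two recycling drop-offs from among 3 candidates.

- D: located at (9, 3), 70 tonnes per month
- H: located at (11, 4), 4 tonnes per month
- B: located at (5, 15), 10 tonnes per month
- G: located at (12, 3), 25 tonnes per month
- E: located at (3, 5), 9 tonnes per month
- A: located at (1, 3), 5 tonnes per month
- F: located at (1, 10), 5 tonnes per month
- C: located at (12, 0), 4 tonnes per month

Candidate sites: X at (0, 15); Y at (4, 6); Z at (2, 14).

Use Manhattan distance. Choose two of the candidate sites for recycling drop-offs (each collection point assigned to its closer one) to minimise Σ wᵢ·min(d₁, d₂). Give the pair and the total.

{Y, Z}, total 1040

Evaluate every pair (each demand assigned to the nearer of the two):
  {Y, Z}: total = 1040
  {X, Y}: total = 1055
  {X, Z}: total = 2172
Best pair: {Y, Z} with total 1040.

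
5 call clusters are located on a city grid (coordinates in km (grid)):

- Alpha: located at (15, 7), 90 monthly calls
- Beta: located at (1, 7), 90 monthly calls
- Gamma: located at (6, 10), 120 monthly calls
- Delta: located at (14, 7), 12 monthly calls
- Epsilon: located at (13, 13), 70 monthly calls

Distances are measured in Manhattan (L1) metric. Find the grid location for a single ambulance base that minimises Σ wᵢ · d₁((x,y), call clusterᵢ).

Manhattan distance separates: Σwᵢ(|x−xᵢ|+|y−yᵢ|) = Σwᵢ|x−xᵢ| + Σwᵢ|y−yᵢ|, so x and y are optimised independently as 1-D weighted medians.
Total weight W = 382; half = 191.
x-coordinate, sorted with cumulative weight:
  x=1 (Beta, w=90) cum 90
  x=6 (Gamma, w=120) cum 210  ← median
  x=13 (Epsilon, w=70) cum 280
  x=14 (Delta, w=12) cum 292
  x=15 (Alpha, w=90) cum 382
⇒ x* = 6
y-coordinate, sorted with cumulative weight:
  y=7 (Alpha, w=90) cum 90
  y=7 (Beta, w=90) cum 180
  y=7 (Delta, w=12) cum 192  ← median
  y=10 (Gamma, w=120) cum 312
  y=13 (Epsilon, w=70) cum 382
⇒ y* = 7

(6, 7)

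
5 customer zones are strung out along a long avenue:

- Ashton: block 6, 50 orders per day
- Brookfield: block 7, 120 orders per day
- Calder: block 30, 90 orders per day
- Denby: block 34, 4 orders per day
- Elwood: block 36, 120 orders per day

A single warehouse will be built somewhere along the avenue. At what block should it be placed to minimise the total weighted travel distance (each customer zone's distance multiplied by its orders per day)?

For a sum of weighted absolute distances on a line, the optimum is the weighted median (not the mean). Total weight W = 384; half-weight = 192.
Sort by position and accumulate weight:
  block 6 (Ashton, w=50) → cum 50
  block 7 (Brookfield, w=120) → cum 170
  block 30 (Calder, w=90) → cum 260  ≥ 192 → median here
  block 34 (Denby, w=4) → cum 264
  block 36 (Elwood, w=120) → cum 384
Optimal location: block 30.

x = 30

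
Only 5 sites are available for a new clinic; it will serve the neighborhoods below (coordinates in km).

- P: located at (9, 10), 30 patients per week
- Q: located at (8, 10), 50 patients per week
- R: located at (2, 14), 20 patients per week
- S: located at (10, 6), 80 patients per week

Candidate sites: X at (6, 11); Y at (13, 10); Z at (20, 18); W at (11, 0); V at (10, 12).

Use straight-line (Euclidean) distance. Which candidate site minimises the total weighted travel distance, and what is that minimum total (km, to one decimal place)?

Total weighted distance at each candidate:
  X (6, 11): total = 818.9
  Y (13, 10): total = 1004.1
  Z (20, 18): total = 2747.6
  W (11, 0): total = 1647.4
  V (10, 12): total = 853.4
Minimum is at X with total 818.9 km.

X, total 818.9 km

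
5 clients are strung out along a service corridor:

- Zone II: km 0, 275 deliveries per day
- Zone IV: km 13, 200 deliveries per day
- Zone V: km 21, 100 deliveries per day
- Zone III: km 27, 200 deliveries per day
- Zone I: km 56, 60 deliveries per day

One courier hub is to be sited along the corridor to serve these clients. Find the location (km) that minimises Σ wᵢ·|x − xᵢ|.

For a sum of weighted absolute distances on a line, the optimum is the weighted median (not the mean). Total weight W = 835; half-weight = 417.5.
Sort by position and accumulate weight:
  km 0 (Zone II, w=275) → cum 275
  km 13 (Zone IV, w=200) → cum 475  ≥ 417.5 → median here
  km 21 (Zone V, w=100) → cum 575
  km 27 (Zone III, w=200) → cum 775
  km 56 (Zone I, w=60) → cum 835
Optimal location: km 13.

x = 13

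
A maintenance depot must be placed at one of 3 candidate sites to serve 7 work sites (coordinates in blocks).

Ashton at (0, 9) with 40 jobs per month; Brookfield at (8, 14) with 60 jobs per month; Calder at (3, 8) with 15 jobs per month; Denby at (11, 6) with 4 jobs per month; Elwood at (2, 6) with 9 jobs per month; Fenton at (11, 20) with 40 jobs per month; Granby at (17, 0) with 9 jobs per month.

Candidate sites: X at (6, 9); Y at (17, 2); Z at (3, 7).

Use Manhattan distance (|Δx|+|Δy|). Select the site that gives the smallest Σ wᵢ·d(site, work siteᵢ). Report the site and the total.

X, total 1635 blocks

Total weighted distance at each candidate:
  X (6, 9): total = 1635
  Y (17, 2): total = 3709
  Z (3, 7): total = 2018
Minimum is at X with total 1635 blocks.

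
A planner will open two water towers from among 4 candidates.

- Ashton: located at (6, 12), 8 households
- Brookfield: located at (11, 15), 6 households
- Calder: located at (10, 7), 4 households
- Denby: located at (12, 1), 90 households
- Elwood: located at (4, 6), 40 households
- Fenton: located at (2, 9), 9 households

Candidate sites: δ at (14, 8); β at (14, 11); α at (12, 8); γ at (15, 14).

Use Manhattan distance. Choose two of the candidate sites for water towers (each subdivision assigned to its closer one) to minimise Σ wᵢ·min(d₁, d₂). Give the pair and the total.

{α, γ}, total 1251

Evaluate every pair (each demand assigned to the nearer of the two):
  {α, γ}: total = 1251
  {β, α}: total = 1255
  {δ, α}: total = 1269
  {δ, β}: total = 1541
  {δ, γ}: total = 1545
  {β, γ}: total = 1940
Best pair: {α, γ} with total 1251.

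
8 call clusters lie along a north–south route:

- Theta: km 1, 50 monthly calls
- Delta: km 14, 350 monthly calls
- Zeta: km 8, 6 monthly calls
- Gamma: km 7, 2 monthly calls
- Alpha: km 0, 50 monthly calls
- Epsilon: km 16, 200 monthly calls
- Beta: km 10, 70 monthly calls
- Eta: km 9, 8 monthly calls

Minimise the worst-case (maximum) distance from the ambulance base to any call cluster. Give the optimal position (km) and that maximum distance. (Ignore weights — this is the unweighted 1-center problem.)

location 8, max distance 8

The 1-center on a line is the midpoint of the two extreme points: leftmost at 0, rightmost at 16.
Optimal location = (0 + 16)/2 = 8; maximum distance = (16 − 0)/2 = 8.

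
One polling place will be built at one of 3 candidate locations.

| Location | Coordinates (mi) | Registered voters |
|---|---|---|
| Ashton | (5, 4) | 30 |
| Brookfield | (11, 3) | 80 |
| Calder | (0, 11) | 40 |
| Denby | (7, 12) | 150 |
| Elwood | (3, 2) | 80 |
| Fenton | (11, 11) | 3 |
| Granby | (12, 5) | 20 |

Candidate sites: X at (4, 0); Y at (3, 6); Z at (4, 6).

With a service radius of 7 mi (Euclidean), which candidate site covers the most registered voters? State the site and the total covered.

Coverage radius r = 7 mi; a point is covered iff (Δx)²+(Δy)² ≤ 7² = 49.
  X (4, 0): covers {Ashton, Elwood} → 110
  Y (3, 6): covers {Ashton, Calder, Elwood} → 150
  Z (4, 6): covers {Ashton, Calder, Denby, Elwood} → 300
Maximum coverage at Z: 300 registered voters.

Z, covering 300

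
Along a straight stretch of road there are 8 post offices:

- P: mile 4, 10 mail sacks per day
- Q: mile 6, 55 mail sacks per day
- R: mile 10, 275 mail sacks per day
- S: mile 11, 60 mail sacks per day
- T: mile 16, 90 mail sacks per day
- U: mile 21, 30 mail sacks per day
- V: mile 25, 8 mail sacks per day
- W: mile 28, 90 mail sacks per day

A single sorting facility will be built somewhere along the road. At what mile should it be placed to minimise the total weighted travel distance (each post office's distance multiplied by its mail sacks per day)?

x = 10

For a sum of weighted absolute distances on a line, the optimum is the weighted median (not the mean). Total weight W = 618; half-weight = 309.
Sort by position and accumulate weight:
  mile 4 (P, w=10) → cum 10
  mile 6 (Q, w=55) → cum 65
  mile 10 (R, w=275) → cum 340  ≥ 309 → median here
  mile 11 (S, w=60) → cum 400
  mile 16 (T, w=90) → cum 490
  mile 21 (U, w=30) → cum 520
  mile 25 (V, w=8) → cum 528
  mile 28 (W, w=90) → cum 618
Optimal location: mile 10.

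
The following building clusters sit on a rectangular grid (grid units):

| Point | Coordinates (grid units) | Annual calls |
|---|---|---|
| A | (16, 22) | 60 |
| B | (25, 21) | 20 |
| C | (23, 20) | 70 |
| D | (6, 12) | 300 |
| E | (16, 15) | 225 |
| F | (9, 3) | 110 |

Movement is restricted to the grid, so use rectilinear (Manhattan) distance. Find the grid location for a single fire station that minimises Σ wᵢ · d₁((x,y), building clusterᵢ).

(9, 12)

Manhattan distance separates: Σwᵢ(|x−xᵢ|+|y−yᵢ|) = Σwᵢ|x−xᵢ| + Σwᵢ|y−yᵢ|, so x and y are optimised independently as 1-D weighted medians.
Total weight W = 785; half = 392.5.
x-coordinate, sorted with cumulative weight:
  x=6 (D, w=300) cum 300
  x=9 (F, w=110) cum 410  ← median
  x=16 (A, w=60) cum 470
  x=16 (E, w=225) cum 695
  x=23 (C, w=70) cum 765
  x=25 (B, w=20) cum 785
⇒ x* = 9
y-coordinate, sorted with cumulative weight:
  y=3 (F, w=110) cum 110
  y=12 (D, w=300) cum 410  ← median
  y=15 (E, w=225) cum 635
  y=20 (C, w=70) cum 705
  y=21 (B, w=20) cum 725
  y=22 (A, w=60) cum 785
⇒ y* = 12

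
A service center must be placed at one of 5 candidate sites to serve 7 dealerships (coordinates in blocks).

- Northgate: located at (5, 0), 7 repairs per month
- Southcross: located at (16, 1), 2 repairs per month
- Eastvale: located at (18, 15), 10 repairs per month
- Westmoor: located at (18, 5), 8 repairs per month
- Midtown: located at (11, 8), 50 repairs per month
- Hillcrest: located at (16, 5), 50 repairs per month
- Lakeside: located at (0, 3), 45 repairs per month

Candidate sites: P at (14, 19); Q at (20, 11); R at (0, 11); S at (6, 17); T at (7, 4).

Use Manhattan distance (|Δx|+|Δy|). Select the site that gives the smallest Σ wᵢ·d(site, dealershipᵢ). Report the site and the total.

T, total 1642 blocks

Total weighted distance at each candidate:
  P (14, 19): total = 3310
  Q (20, 11): total = 2694
  R (0, 11): total = 2736
  S (6, 17): total = 3210
  T (7, 4): total = 1642
Minimum is at T with total 1642 blocks.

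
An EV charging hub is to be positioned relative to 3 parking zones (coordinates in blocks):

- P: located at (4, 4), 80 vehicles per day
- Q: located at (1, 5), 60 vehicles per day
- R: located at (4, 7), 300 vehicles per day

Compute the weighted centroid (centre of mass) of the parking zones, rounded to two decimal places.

The minimiser of Σwᵢ‖p−pᵢ‖² is the weighted centroid p* = (Σwᵢpᵢ)/(Σwᵢ).
Σwᵢ = 440.
Σwᵢxᵢ = 80·4 + 60·1 + 300·4 = 1580.
Σwᵢyᵢ = 80·4 + 60·5 + 300·7 = 2720.
x* = 1580/440 = 3.59, y* = 2720/440 = 6.18.

(3.59, 6.18)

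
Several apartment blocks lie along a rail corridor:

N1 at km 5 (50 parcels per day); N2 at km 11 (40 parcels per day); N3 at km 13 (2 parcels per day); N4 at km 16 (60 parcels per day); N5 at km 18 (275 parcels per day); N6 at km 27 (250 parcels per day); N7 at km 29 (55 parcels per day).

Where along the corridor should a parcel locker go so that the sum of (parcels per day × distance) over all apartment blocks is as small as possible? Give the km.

x = 18

For a sum of weighted absolute distances on a line, the optimum is the weighted median (not the mean). Total weight W = 732; half-weight = 366.
Sort by position and accumulate weight:
  km 5 (N1, w=50) → cum 50
  km 11 (N2, w=40) → cum 90
  km 13 (N3, w=2) → cum 92
  km 16 (N4, w=60) → cum 152
  km 18 (N5, w=275) → cum 427  ≥ 366 → median here
  km 27 (N6, w=250) → cum 677
  km 29 (N7, w=55) → cum 732
Optimal location: km 18.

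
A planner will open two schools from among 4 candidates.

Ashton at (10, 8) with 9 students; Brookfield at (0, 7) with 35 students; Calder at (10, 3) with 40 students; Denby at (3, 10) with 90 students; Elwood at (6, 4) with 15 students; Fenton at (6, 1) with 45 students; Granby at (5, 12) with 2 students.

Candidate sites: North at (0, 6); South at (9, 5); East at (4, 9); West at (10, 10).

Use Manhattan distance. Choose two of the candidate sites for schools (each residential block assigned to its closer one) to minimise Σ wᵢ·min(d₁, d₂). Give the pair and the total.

{South, East}, total 929

Evaluate every pair (each demand assigned to the nearer of the two):
  {South, East}: total = 929
  {North, South}: total = 1218
  {East, West}: total = 1251
  {North, East}: total = 1321
  {South, West}: total = 1542
  {North, West}: total = 1592
Best pair: {South, East} with total 929.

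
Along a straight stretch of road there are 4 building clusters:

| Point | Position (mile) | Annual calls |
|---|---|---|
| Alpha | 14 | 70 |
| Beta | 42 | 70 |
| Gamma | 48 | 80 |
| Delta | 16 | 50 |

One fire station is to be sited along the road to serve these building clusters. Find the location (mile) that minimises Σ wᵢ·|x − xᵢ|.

For a sum of weighted absolute distances on a line, the optimum is the weighted median (not the mean). Total weight W = 270; half-weight = 135.
Sort by position and accumulate weight:
  mile 14 (Alpha, w=70) → cum 70
  mile 16 (Delta, w=50) → cum 120
  mile 42 (Beta, w=70) → cum 190  ≥ 135 → median here
  mile 48 (Gamma, w=80) → cum 270
Optimal location: mile 42.

x = 42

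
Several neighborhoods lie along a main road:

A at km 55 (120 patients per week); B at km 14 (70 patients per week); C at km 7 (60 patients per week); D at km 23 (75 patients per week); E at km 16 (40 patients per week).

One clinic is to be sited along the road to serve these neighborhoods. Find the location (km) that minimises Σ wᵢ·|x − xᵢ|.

x = 23

For a sum of weighted absolute distances on a line, the optimum is the weighted median (not the mean). Total weight W = 365; half-weight = 182.5.
Sort by position and accumulate weight:
  km 7 (C, w=60) → cum 60
  km 14 (B, w=70) → cum 130
  km 16 (E, w=40) → cum 170
  km 23 (D, w=75) → cum 245  ≥ 182.5 → median here
  km 55 (A, w=120) → cum 365
Optimal location: km 23.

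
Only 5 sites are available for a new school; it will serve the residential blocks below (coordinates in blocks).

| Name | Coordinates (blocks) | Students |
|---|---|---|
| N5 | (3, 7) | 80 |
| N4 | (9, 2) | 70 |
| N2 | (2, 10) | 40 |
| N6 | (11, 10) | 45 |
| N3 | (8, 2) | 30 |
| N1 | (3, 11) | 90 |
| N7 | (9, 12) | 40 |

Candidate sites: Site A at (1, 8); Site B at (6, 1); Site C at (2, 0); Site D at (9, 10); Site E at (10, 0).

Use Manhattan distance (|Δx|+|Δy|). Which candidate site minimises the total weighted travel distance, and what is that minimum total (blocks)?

Site D, total 2630 blocks

Total weighted distance at each candidate:
  Site A (1, 8): total = 3200
  Site B (6, 1): total = 3970
  Site C (2, 0): total = 4605
  Site D (9, 10): total = 2630
  Site E (10, 0): total = 4805
Minimum is at Site D with total 2630 blocks.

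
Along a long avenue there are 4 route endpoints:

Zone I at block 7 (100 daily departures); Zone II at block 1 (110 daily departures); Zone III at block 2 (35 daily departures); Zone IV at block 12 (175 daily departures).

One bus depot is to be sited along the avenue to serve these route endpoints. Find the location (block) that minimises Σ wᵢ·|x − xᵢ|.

x = 7

For a sum of weighted absolute distances on a line, the optimum is the weighted median (not the mean). Total weight W = 420; half-weight = 210.
Sort by position and accumulate weight:
  block 1 (Zone II, w=110) → cum 110
  block 2 (Zone III, w=35) → cum 145
  block 7 (Zone I, w=100) → cum 245  ≥ 210 → median here
  block 12 (Zone IV, w=175) → cum 420
Optimal location: block 7.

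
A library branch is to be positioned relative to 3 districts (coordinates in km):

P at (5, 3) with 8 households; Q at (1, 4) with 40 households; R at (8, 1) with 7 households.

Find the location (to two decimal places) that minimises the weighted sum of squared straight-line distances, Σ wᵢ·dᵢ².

(2.47, 3.47)

The minimiser of Σwᵢ‖p−pᵢ‖² is the weighted centroid p* = (Σwᵢpᵢ)/(Σwᵢ).
Σwᵢ = 55.
Σwᵢxᵢ = 8·5 + 40·1 + 7·8 = 136.
Σwᵢyᵢ = 8·3 + 40·4 + 7·1 = 191.
x* = 136/55 = 2.47, y* = 191/55 = 3.47.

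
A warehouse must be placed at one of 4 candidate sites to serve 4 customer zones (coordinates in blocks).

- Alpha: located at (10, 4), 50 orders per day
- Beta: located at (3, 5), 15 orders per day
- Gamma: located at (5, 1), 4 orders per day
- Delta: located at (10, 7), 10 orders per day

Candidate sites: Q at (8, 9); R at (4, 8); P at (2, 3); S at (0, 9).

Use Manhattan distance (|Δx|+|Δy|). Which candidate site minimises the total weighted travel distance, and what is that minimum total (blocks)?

Q, total 569 blocks

Total weighted distance at each candidate:
  Q (8, 9): total = 569
  R (4, 8): total = 662
  P (2, 3): total = 635
  S (0, 9): total = 1027
Minimum is at Q with total 569 blocks.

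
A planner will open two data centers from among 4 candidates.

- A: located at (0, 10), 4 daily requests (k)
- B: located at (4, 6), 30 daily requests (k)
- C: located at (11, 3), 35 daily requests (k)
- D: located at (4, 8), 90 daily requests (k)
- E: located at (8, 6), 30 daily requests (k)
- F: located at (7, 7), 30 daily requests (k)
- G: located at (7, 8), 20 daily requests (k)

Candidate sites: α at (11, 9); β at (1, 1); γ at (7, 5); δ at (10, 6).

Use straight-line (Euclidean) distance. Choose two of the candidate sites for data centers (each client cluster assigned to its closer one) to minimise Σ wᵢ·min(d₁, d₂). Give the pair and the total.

Evaluate every pair (each demand assigned to the nearer of the two):
  {γ, δ}: total = 784.2
  {α, γ}: total = 830.1
  {β, γ}: total = 830.1
  {β, δ}: total = 1118.0
  {α, δ}: total = 1130.0
  {α, β}: total = 1401.5
Best pair: {γ, δ} with total 784.2.

{γ, δ}, total 784.2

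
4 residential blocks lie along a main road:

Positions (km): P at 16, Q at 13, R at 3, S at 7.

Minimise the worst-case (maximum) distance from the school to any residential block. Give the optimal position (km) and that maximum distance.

location 9.5, max distance 6.5

The 1-center on a line is the midpoint of the two extreme points: leftmost at 3, rightmost at 16.
Optimal location = (3 + 16)/2 = 9.5; maximum distance = (16 − 3)/2 = 6.5.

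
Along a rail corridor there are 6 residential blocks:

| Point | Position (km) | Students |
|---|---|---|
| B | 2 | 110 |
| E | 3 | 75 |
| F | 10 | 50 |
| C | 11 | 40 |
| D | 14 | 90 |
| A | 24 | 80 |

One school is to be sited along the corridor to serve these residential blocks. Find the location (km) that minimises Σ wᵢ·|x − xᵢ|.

For a sum of weighted absolute distances on a line, the optimum is the weighted median (not the mean). Total weight W = 445; half-weight = 222.5.
Sort by position and accumulate weight:
  km 2 (B, w=110) → cum 110
  km 3 (E, w=75) → cum 185
  km 10 (F, w=50) → cum 235  ≥ 222.5 → median here
  km 11 (C, w=40) → cum 275
  km 14 (D, w=90) → cum 365
  km 24 (A, w=80) → cum 445
Optimal location: km 10.

x = 10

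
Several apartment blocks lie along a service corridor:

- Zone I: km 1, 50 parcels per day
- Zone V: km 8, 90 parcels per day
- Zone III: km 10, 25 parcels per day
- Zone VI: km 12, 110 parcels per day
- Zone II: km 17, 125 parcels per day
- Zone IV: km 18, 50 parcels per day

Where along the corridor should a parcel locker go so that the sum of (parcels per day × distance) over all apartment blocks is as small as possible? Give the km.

For a sum of weighted absolute distances on a line, the optimum is the weighted median (not the mean). Total weight W = 450; half-weight = 225.
Sort by position and accumulate weight:
  km 1 (Zone I, w=50) → cum 50
  km 8 (Zone V, w=90) → cum 140
  km 10 (Zone III, w=25) → cum 165
  km 12 (Zone VI, w=110) → cum 275  ≥ 225 → median here
  km 17 (Zone II, w=125) → cum 400
  km 18 (Zone IV, w=50) → cum 450
Optimal location: km 12.

x = 12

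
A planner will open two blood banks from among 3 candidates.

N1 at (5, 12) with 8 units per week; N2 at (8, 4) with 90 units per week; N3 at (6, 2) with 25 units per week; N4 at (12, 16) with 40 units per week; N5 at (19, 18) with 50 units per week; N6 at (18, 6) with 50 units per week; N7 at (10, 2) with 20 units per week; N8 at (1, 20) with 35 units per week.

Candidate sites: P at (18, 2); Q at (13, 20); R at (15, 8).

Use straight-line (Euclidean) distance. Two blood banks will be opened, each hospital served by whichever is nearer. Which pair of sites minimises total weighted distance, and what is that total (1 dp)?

Evaluate every pair (each demand assigned to the nearer of the two):
  {Q, R}: total = 2319.8
  {P, Q}: total = 2569.5
  {P, R}: total = 2944.3
Best pair: {Q, R} with total 2319.8.

{Q, R}, total 2319.8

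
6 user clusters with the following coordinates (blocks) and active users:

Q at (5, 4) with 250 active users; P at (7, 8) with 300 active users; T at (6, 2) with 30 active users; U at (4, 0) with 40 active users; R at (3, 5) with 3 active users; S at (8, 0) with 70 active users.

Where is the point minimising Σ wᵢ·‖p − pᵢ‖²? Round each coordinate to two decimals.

The minimiser of Σwᵢ‖p−pᵢ‖² is the weighted centroid p* = (Σwᵢpᵢ)/(Σwᵢ).
Σwᵢ = 693.
Σwᵢxᵢ = 250·5 + 300·7 + 30·6 + 40·4 + 3·3 + 70·8 = 4259.
Σwᵢyᵢ = 250·4 + 300·8 + 30·2 + 40·0 + 3·5 + 70·0 = 3475.
x* = 4259/693 = 6.15, y* = 3475/693 = 5.01.

(6.15, 5.01)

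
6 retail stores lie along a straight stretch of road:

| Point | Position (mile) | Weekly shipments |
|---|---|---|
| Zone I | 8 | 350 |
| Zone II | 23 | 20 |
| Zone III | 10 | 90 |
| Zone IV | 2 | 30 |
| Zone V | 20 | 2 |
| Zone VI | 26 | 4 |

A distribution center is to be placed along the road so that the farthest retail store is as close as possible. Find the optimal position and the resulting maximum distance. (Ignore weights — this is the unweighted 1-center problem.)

location 14, max distance 12

The 1-center on a line is the midpoint of the two extreme points: leftmost at 2, rightmost at 26.
Optimal location = (2 + 26)/2 = 14; maximum distance = (26 − 2)/2 = 12.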